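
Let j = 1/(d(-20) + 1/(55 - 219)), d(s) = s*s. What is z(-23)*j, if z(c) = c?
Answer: -3772/65599 ≈ -0.057501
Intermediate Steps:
d(s) = s²
j = 164/65599 (j = 1/((-20)² + 1/(55 - 219)) = 1/(400 + 1/(-164)) = 1/(400 - 1/164) = 1/(65599/164) = 164/65599 ≈ 0.0025000)
z(-23)*j = -23*164/65599 = -3772/65599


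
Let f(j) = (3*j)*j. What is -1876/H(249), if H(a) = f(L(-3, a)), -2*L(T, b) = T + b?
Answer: -1876/45387 ≈ -0.041333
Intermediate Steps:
L(T, b) = -T/2 - b/2 (L(T, b) = -(T + b)/2 = -T/2 - b/2)
f(j) = 3*j**2
H(a) = 3*(3/2 - a/2)**2 (H(a) = 3*(-1/2*(-3) - a/2)**2 = 3*(3/2 - a/2)**2)
-1876/H(249) = -1876*4/(3*(-3 + 249)**2) = -1876/((3/4)*246**2) = -1876/((3/4)*60516) = -1876/45387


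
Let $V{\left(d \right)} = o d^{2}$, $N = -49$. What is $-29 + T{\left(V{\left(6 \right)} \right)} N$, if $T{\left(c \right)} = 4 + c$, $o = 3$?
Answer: $-5517$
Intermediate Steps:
$V{\left(d \right)} = 3 d^{2}$
$-29 + T{\left(V{\left(6 \right)} \right)} N = -29 + \left(4 + 3 \cdot 6^{2}\right) \left(-49\right) = -29 + \left(4 + 3 \cdot 36\right) \left(-49\right) = -29 + \left(4 + 108\right) \left(-49\right) = -29 + 112 \left(-49\right) = -29 - 5488 = -5517$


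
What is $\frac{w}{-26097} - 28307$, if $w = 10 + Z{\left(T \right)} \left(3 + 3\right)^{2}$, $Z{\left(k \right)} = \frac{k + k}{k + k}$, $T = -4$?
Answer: $- \frac{738727825}{26097} \approx -28307.0$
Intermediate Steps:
$Z{\left(k \right)} = 1$ ($Z{\left(k \right)} = \frac{2 k}{2 k} = 2 k \frac{1}{2 k} = 1$)
$w = 46$ ($w = 10 + 1 \left(3 + 3\right)^{2} = 10 + 1 \cdot 6^{2} = 10 + 1 \cdot 36 = 10 + 36 = 46$)
$\frac{w}{-26097} - 28307 = \frac{46}{-26097} - 28307 = 46 \left(- \frac{1}{26097}\right) - 28307 = - \frac{46}{26097} - 28307 = - \frac{738727825}{26097}$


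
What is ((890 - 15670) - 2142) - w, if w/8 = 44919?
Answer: -376274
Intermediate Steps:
w = 359352 (w = 8*44919 = 359352)
((890 - 15670) - 2142) - w = ((890 - 15670) - 2142) - 1*359352 = (-14780 - 2142) - 359352 = -16922 - 359352 = -376274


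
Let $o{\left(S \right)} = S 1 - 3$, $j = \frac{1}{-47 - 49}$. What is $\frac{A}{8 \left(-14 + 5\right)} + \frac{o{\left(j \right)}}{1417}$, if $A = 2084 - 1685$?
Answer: $- \frac{754133}{136032} \approx -5.5438$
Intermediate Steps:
$j = - \frac{1}{96}$ ($j = \frac{1}{-96} = - \frac{1}{96} \approx -0.010417$)
$o{\left(S \right)} = -3 + S$ ($o{\left(S \right)} = S - 3 = -3 + S$)
$A = 399$
$\frac{A}{8 \left(-14 + 5\right)} + \frac{o{\left(j \right)}}{1417} = \frac{399}{8 \left(-14 + 5\right)} + \frac{-3 - \frac{1}{96}}{1417} = \frac{399}{8 \left(-9\right)} - \frac{289}{136032} = \frac{399}{-72} - \frac{289}{136032} = 399 \left(- \frac{1}{72}\right) - \frac{289}{136032} = - \frac{133}{24} - \frac{289}{136032} = - \frac{754133}{136032}$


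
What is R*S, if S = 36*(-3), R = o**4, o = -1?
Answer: -108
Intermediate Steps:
R = 1 (R = (-1)**4 = 1)
S = -108
R*S = 1*(-108) = -108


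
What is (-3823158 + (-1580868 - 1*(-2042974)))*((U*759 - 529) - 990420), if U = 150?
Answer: 2947975348148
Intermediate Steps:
(-3823158 + (-1580868 - 1*(-2042974)))*((U*759 - 529) - 990420) = (-3823158 + (-1580868 - 1*(-2042974)))*((150*759 - 529) - 990420) = (-3823158 + (-1580868 + 2042974))*((113850 - 529) - 990420) = (-3823158 + 462106)*(113321 - 990420) = -3361052*(-877099) = 2947975348148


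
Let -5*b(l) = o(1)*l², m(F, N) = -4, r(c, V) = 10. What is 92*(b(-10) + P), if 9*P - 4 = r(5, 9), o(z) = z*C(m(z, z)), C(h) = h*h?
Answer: -263672/9 ≈ -29297.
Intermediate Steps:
C(h) = h²
o(z) = 16*z (o(z) = z*(-4)² = z*16 = 16*z)
P = 14/9 (P = 4/9 + (⅑)*10 = 4/9 + 10/9 = 14/9 ≈ 1.5556)
b(l) = -16*l²/5 (b(l) = -16*1*l²/5 = -16*l²/5)
92*(b(-10) + P) = 92*(-16/5*(-10)² + 14/9) = 92*(-16/5*100 + 14/9) = 92*(-320 + 14/9) = 92*(-2866/9) = -263672/9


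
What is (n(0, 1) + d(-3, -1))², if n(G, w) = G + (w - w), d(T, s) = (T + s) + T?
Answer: 49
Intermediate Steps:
d(T, s) = s + 2*T
n(G, w) = G (n(G, w) = G + 0 = G)
(n(0, 1) + d(-3, -1))² = (0 + (-1 + 2*(-3)))² = (0 + (-1 - 6))² = (0 - 7)² = (-7)² = 49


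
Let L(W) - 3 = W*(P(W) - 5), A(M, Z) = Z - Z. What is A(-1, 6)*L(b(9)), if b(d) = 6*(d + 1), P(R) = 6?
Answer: 0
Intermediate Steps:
b(d) = 6 + 6*d (b(d) = 6*(1 + d) = 6 + 6*d)
A(M, Z) = 0
L(W) = 3 + W (L(W) = 3 + W*(6 - 5) = 3 + W*1 = 3 + W)
A(-1, 6)*L(b(9)) = 0*(3 + (6 + 6*9)) = 0*(3 + (6 + 54)) = 0*(3 + 60) = 0*63 = 0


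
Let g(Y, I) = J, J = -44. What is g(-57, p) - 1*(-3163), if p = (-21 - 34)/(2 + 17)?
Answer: 3119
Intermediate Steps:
p = -55/19 ≈ -2.8947
g(Y, I) = -44
g(-57, p) - 1*(-3163) = -44 - 1*(-3163) = -44 + 3163 = 3119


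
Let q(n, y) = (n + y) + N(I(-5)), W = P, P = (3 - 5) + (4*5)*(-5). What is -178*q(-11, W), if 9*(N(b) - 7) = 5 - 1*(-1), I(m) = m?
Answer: 56248/3 ≈ 18749.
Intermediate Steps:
N(b) = 23/3 (N(b) = 7 + (5 - 1*(-1))/9 = 7 + (5 + 1)/9 = 7 + (⅑)*6 = 7 + ⅔ = 23/3)
P = -102 (P = -2 + 20*(-5) = -2 - 100 = -102)
W = -102
q(n, y) = 23/3 + n + y (q(n, y) = (n + y) + 23/3 = 23/3 + n + y)
-178*q(-11, W) = -178*(23/3 - 11 - 102) = -178*(-316/3) = 56248/3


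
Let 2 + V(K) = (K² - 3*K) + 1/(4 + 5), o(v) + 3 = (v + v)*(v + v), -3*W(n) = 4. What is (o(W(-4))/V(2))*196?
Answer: -1036/5 ≈ -207.20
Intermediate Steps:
W(n) = -4/3 (W(n) = -⅓*4 = -4/3)
o(v) = -3 + 4*v² (o(v) = -3 + (v + v)*(v + v) = -3 + (2*v)*(2*v) = -3 + 4*v²)
V(K) = -17/9 + K² - 3*K (V(K) = -2 + ((K² - 3*K) + 1/(4 + 5)) = -2 + ((K² - 3*K) + 1/9) = -2 + ((K² - 3*K) + ⅑) = -2 + (⅑ + K² - 3*K) = -17/9 + K² - 3*K)
(o(W(-4))/V(2))*196 = ((-3 + 4*(-4/3)²)/(-17/9 + 2² - 3*2))*196 = ((-3 + 4*(16/9))/(-17/9 + 4 - 6))*196 = ((-3 + 64/9)/(-35/9))*196 = ((37/9)*(-9/35))*196 = -37/35*196 = -1036/5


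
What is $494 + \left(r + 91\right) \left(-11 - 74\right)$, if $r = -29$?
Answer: $-4776$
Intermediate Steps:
$494 + \left(r + 91\right) \left(-11 - 74\right) = 494 + \left(-29 + 91\right) \left(-11 - 74\right) = 494 + 62 \left(-85\right) = 494 - 5270 = -4776$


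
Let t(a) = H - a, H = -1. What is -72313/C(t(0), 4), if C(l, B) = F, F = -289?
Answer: 72313/289 ≈ 250.22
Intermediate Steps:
t(a) = -1 - a
C(l, B) = -289
-72313/C(t(0), 4) = -72313/(-289) = -72313*(-1/289) = 72313/289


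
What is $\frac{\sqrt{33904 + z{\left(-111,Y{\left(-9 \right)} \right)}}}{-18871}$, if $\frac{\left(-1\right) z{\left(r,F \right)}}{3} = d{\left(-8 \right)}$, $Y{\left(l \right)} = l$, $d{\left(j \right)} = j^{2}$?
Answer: $- \frac{28 \sqrt{43}}{18871} \approx -0.0097297$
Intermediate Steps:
$z{\left(r,F \right)} = -192$ ($z{\left(r,F \right)} = - 3 \left(-8\right)^{2} = \left(-3\right) 64 = -192$)
$\frac{\sqrt{33904 + z{\left(-111,Y{\left(-9 \right)} \right)}}}{-18871} = \frac{\sqrt{33904 - 192}}{-18871} = \sqrt{33712} \left(- \frac{1}{18871}\right) = 28 \sqrt{43} \left(- \frac{1}{18871}\right) = - \frac{28 \sqrt{43}}{18871}$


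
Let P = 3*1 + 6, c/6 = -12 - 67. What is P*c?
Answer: -4266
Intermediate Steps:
c = -474 (c = 6*(-12 - 67) = 6*(-79) = -474)
P = 9 (P = 3 + 6 = 9)
P*c = 9*(-474) = -4266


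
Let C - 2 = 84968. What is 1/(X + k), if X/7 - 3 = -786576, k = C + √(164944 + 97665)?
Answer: -5421041/29387685261072 - √262609/29387685261072 ≈ -1.8448e-7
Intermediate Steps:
C = 84970 (C = 2 + 84968 = 84970)
k = 84970 + √262609 (k = 84970 + √(164944 + 97665) = 84970 + √262609 ≈ 85483.)
X = -5506011 (X = 21 + 7*(-786576) = 21 - 5506032 = -5506011)
1/(X + k) = 1/(-5506011 + (84970 + √262609)) = 1/(-5421041 + √262609)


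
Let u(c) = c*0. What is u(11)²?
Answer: 0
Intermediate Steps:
u(c) = 0
u(11)² = 0² = 0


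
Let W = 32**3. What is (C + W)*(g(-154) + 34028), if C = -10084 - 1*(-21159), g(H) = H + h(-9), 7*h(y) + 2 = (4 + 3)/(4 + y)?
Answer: 51979077039/35 ≈ 1.4851e+9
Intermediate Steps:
h(y) = -2/7 + 1/(4 + y) (h(y) = -2/7 + ((4 + 3)/(4 + y))/7 = -2/7 + (7/(4 + y))/7 = -2/7 + 1/(4 + y))
g(H) = -17/35 + H (g(H) = H + (-1 - 2*(-9))/(7*(4 - 9)) = H + (1/7)*(-1 + 18)/(-5) = H + (1/7)*(-1/5)*17 = H - 17/35 = -17/35 + H)
W = 32768
C = 11075 (C = -10084 + 21159 = 11075)
(C + W)*(g(-154) + 34028) = (11075 + 32768)*((-17/35 - 154) + 34028) = 43843*(-5407/35 + 34028) = 43843*(1185573/35) = 51979077039/35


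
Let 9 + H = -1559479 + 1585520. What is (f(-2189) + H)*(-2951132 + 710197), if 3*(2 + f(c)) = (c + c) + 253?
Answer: -55250252425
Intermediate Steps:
f(c) = 247/3 + 2*c/3 (f(c) = -2 + ((c + c) + 253)/3 = -2 + (2*c + 253)/3 = -2 + (253 + 2*c)/3 = -2 + (253/3 + 2*c/3) = 247/3 + 2*c/3)
H = 26032 (H = -9 + (-1559479 + 1585520) = -9 + 26041 = 26032)
(f(-2189) + H)*(-2951132 + 710197) = ((247/3 + (2/3)*(-2189)) + 26032)*(-2951132 + 710197) = ((247/3 - 4378/3) + 26032)*(-2240935) = (-1377 + 26032)*(-2240935) = 24655*(-2240935) = -55250252425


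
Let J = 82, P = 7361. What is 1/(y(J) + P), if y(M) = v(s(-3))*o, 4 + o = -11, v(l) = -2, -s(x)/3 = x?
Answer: 1/7391 ≈ 0.00013530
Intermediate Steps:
s(x) = -3*x
o = -15 (o = -4 - 11 = -15)
y(M) = 30 (y(M) = -2*(-15) = 30)
1/(y(J) + P) = 1/(30 + 7361) = 1/7391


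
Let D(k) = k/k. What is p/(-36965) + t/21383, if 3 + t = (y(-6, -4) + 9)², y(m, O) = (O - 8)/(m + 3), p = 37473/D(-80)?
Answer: -795148969/790422595 ≈ -1.0060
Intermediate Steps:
D(k) = 1
p = 37473 (p = 37473/1 = 37473*1 = 37473)
y(m, O) = (-8 + O)/(3 + m)
t = 166 (t = -3 + ((-8 - 4)/(3 - 6) + 9)² = -3 + (-12/(-3) + 9)² = -3 + (-⅓*(-12) + 9)² = -3 + (4 + 9)² = -3 + 13² = -3 + 169 = 166)
p/(-36965) + t/21383 = 37473/(-36965) + 166/21383 = 37473*(-1/36965) + 166*(1/21383) = -37473/36965 + 166/21383 = -795148969/790422595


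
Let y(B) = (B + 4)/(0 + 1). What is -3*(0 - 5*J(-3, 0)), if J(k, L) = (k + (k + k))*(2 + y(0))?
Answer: -810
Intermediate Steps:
y(B) = 4 + B (y(B) = (4 + B)/1 = (4 + B)*1 = 4 + B)
J(k, L) = 18*k (J(k, L) = (k + (k + k))*(2 + (4 + 0)) = (k + 2*k)*(2 + 4) = (3*k)*6 = 18*k)
-3*(0 - 5*J(-3, 0)) = -3*(0 - 90*(-3)) = -3*(0 - 5*(-54)) = -3*(0 + 270) = -3*270 = -810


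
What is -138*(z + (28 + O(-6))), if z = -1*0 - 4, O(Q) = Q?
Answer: -2484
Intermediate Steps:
z = -4 (z = 0 - 4 = -4)
-138*(z + (28 + O(-6))) = -138*(-4 + (28 - 6)) = -138*(-4 + 22) = -138*18 = -2484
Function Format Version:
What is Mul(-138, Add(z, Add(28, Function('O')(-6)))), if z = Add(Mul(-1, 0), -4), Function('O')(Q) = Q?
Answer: -2484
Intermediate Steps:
z = -4 (z = Add(0, -4) = -4)
Mul(-138, Add(z, Add(28, Function('O')(-6)))) = Mul(-138, Add(-4, Add(28, -6))) = Mul(-138, Add(-4, 22)) = Mul(-138, 18) = -2484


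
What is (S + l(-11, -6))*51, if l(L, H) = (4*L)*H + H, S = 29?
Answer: 14637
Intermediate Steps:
l(L, H) = H + 4*H*L (l(L, H) = 4*H*L + H = H + 4*H*L)
(S + l(-11, -6))*51 = (29 - 6*(1 + 4*(-11)))*51 = (29 - 6*(1 - 44))*51 = (29 - 6*(-43))*51 = (29 + 258)*51 = 287*51 = 14637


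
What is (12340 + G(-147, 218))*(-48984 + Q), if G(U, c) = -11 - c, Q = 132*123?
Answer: -396611028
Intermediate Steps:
Q = 16236
(12340 + G(-147, 218))*(-48984 + Q) = (12340 + (-11 - 1*218))*(-48984 + 16236) = (12340 + (-11 - 218))*(-32748) = (12340 - 229)*(-32748) = 12111*(-32748) = -396611028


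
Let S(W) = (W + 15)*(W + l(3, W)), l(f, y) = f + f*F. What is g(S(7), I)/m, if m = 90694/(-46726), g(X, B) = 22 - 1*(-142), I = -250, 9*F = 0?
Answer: -3831532/45347 ≈ -84.494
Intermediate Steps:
F = 0 (F = (⅑)*0 = 0)
l(f, y) = f (l(f, y) = f + f*0 = f + 0 = f)
S(W) = (3 + W)*(15 + W) (S(W) = (W + 15)*(W + 3) = (15 + W)*(3 + W) = (3 + W)*(15 + W))
g(X, B) = 164 (g(X, B) = 22 + 142 = 164)
m = -45347/23363 (m = 90694*(-1/46726) = -45347/23363 ≈ -1.9410)
g(S(7), I)/m = 164/(-45347/23363) = 164*(-23363/45347) = -3831532/45347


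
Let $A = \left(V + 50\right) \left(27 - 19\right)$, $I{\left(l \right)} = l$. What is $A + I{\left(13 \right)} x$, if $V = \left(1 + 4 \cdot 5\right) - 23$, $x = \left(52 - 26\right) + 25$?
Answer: $1047$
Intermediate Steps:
$x = 51$ ($x = 26 + 25 = 51$)
$V = -2$ ($V = \left(1 + 20\right) - 23 = 21 - 23 = -2$)
$A = 384$ ($A = \left(-2 + 50\right) \left(27 - 19\right) = 48 \cdot 8 = 384$)
$A + I{\left(13 \right)} x = 384 + 13 \cdot 51 = 384 + 663 = 1047$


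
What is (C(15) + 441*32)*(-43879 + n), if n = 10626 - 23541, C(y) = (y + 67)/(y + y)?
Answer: -12024482474/15 ≈ -8.0163e+8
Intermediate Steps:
C(y) = (67 + y)/(2*y) (C(y) = (67 + y)/((2*y)) = (67 + y)*(1/(2*y)) = (67 + y)/(2*y))
n = -12915
(C(15) + 441*32)*(-43879 + n) = ((½)*(67 + 15)/15 + 441*32)*(-43879 - 12915) = ((½)*(1/15)*82 + 14112)*(-56794) = (41/15 + 14112)*(-56794) = (211721/15)*(-56794) = -12024482474/15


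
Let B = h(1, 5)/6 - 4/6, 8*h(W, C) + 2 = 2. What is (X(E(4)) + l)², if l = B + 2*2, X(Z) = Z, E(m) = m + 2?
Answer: 784/9 ≈ 87.111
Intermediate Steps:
E(m) = 2 + m
h(W, C) = 0 (h(W, C) = -¼ + (⅛)*2 = -¼ + ¼ = 0)
B = -⅔ (B = 0/6 - 4/6 = 0*(⅙) - 4*⅙ = 0 - ⅔ = -⅔ ≈ -0.66667)
l = 10/3 (l = -⅔ + 2*2 = -⅔ + 4 = 10/3 ≈ 3.3333)
(X(E(4)) + l)² = ((2 + 4) + 10/3)² = (6 + 10/3)² = (28/3)² = 784/9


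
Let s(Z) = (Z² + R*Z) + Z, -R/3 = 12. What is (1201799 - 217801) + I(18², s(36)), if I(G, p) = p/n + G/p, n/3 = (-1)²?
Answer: 984019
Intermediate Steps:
R = -36 (R = -3*12 = -36)
n = 3 (n = 3*(-1)² = 3*1 = 3)
s(Z) = Z² - 35*Z (s(Z) = (Z² - 36*Z) + Z = Z² - 35*Z)
I(G, p) = p/3 + G/p
(1201799 - 217801) + I(18², s(36)) = (1201799 - 217801) + ((36*(-35 + 36))/3 + 18²/((36*(-35 + 36)))) = 983998 + ((36*1)/3 + 324/((36*1))) = 983998 + ((⅓)*36 + 324/36) = 983998 + (12 + 324*(1/36)) = 983998 + (12 + 9) = 983998 + 21 = 984019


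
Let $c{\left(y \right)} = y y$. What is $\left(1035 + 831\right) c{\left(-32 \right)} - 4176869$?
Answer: $-2266085$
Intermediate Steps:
$c{\left(y \right)} = y^{2}$
$\left(1035 + 831\right) c{\left(-32 \right)} - 4176869 = \left(1035 + 831\right) \left(-32\right)^{2} - 4176869 = 1866 \cdot 1024 - 4176869 = 1910784 - 4176869 = -2266085$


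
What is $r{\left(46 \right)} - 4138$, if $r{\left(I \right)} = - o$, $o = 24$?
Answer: $-4162$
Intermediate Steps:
$r{\left(I \right)} = -24$ ($r{\left(I \right)} = \left(-1\right) 24 = -24$)
$r{\left(46 \right)} - 4138 = -24 - 4138 = -4162$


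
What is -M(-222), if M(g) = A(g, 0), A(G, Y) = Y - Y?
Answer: 0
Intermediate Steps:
A(G, Y) = 0
M(g) = 0
-M(-222) = -1*0 = 0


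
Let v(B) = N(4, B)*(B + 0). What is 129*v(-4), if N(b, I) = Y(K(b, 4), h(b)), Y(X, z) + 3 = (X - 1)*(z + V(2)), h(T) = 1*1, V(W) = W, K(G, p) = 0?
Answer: 3096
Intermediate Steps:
h(T) = 1
Y(X, z) = -3 + (-1 + X)*(2 + z) (Y(X, z) = -3 + (X - 1)*(z + 2) = -3 + (-1 + X)*(2 + z))
N(b, I) = -6 (N(b, I) = -5 - 1*1 + 2*0 + 0*1 = -5 - 1 + 0 + 0 = -6)
v(B) = -6*B (v(B) = -6*(B + 0) = -6*B)
129*v(-4) = 129*(-6*(-4)) = 129*24 = 3096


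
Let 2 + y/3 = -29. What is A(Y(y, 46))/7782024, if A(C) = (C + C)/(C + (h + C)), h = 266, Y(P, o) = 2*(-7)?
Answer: -1/66147204 ≈ -1.5118e-8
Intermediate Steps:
y = -93 (y = -6 + 3*(-29) = -6 - 87 = -93)
Y(P, o) = -14
A(C) = 2*C/(266 + 2*C) (A(C) = (C + C)/(C + (266 + C)) = (2*C)/(266 + 2*C) = 2*C/(266 + 2*C))
A(Y(y, 46))/7782024 = -14/(133 - 14)/7782024 = -14/119*(1/7782024) = -14*1/119*(1/7782024) = -2/17*1/7782024 = -1/66147204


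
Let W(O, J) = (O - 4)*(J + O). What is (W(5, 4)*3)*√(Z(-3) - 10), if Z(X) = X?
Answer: 27*I*√13 ≈ 97.35*I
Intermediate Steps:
W(O, J) = (-4 + O)*(J + O)
(W(5, 4)*3)*√(Z(-3) - 10) = ((5² - 4*4 - 4*5 + 4*5)*3)*√(-3 - 10) = ((25 - 16 - 20 + 20)*3)*√(-13) = (9*3)*(I*√13) = 27*(I*√13) = 27*I*√13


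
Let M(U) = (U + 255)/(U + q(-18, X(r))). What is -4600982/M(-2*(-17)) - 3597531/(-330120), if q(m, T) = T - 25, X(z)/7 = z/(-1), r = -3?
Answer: -127633741313/267240 ≈ -4.7760e+5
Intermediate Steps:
X(z) = -7*z (X(z) = 7*(z/(-1)) = 7*(z*(-1)) = 7*(-z) = -7*z)
q(m, T) = -25 + T
M(U) = (255 + U)/(-4 + U) (M(U) = (U + 255)/(U + (-25 - 7*(-3))) = (255 + U)/(U + (-25 + 21)) = (255 + U)/(U - 4) = (255 + U)/(-4 + U))
-4600982/M(-2*(-17)) - 3597531/(-330120) = -4600982*(-4 - 2*(-17))/(255 - 2*(-17)) - 3597531/(-330120) = -4600982*(-4 + 34)/(255 + 34) - 3597531*(-1/330120) = -4600982/(289/30) + 171311/15720 = -4600982/((1/30)*289) + 171311/15720 = -4600982/289/30 + 171311/15720 = -4600982*30/289 + 171311/15720 = -8119380/17 + 171311/15720 = -127633741313/267240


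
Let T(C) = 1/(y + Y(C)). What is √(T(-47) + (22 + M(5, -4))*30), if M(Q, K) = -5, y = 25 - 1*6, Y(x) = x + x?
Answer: √114747/15 ≈ 22.583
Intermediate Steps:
Y(x) = 2*x
y = 19 (y = 25 - 6 = 19)
T(C) = 1/(19 + 2*C)
√(T(-47) + (22 + M(5, -4))*30) = √(1/(19 + 2*(-47)) + (22 - 5)*30) = √(1/(19 - 94) + 17*30) = √(1/(-75) + 510) = √(-1/75 + 510) = √(38249/75) = √114747/15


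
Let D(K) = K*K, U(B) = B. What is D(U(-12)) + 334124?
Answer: 334268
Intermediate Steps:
D(K) = K**2
D(U(-12)) + 334124 = (-12)**2 + 334124 = 144 + 334124 = 334268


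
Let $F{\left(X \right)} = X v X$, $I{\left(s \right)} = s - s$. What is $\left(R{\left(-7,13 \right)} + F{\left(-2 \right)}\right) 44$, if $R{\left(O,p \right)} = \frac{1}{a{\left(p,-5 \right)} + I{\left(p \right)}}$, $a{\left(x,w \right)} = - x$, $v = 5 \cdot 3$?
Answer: $\frac{34276}{13} \approx 2636.6$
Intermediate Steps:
$v = 15$
$I{\left(s \right)} = 0$
$R{\left(O,p \right)} = - \frac{1}{p}$ ($R{\left(O,p \right)} = \frac{1}{- p + 0} = \frac{1}{\left(-1\right) p} = - \frac{1}{p}$)
$F{\left(X \right)} = 15 X^{2}$ ($F{\left(X \right)} = X 15 X = 15 X X = 15 X^{2}$)
$\left(R{\left(-7,13 \right)} + F{\left(-2 \right)}\right) 44 = \left(- \frac{1}{13} + 15 \left(-2\right)^{2}\right) 44 = \left(\left(-1\right) \frac{1}{13} + 15 \cdot 4\right) 44 = \left(- \frac{1}{13} + 60\right) 44 = \frac{779}{13} \cdot 44 = \frac{34276}{13}$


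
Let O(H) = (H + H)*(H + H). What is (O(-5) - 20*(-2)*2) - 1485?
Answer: -1305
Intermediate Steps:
O(H) = 4*H**2 (O(H) = (2*H)*(2*H) = 4*H**2)
(O(-5) - 20*(-2)*2) - 1485 = (4*(-5)**2 - 20*(-2)*2) - 1485 = (4*25 + 40*2) - 1485 = (100 + 80) - 1485 = 180 - 1485 = -1305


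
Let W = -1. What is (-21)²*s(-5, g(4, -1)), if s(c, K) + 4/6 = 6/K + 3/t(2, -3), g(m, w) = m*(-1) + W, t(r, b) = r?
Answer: -1617/10 ≈ -161.70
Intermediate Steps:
g(m, w) = -1 - m (g(m, w) = m*(-1) - 1 = -m - 1 = -1 - m)
s(c, K) = ⅚ + 6/K (s(c, K) = -⅔ + (6/K + 3/2) = -⅔ + (3/2 + 6/K) = ⅚ + 6/K)
(-21)²*s(-5, g(4, -1)) = (-21)²*(⅚ + 6/(-1 - 1*4)) = 441*(⅚ + 6/(-1 - 4)) = 441*(⅚ + 6/(-5)) = 441*(⅚ + 6*(-⅕)) = 441*(⅚ - 6/5) = 441*(-11/30) = -1617/10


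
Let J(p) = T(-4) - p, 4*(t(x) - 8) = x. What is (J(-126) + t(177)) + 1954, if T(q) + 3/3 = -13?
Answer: 8473/4 ≈ 2118.3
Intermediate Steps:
t(x) = 8 + x/4
T(q) = -14 (T(q) = -1 - 13 = -14)
J(p) = -14 - p
(J(-126) + t(177)) + 1954 = ((-14 - 1*(-126)) + (8 + (¼)*177)) + 1954 = ((-14 + 126) + (8 + 177/4)) + 1954 = (112 + 209/4) + 1954 = 657/4 + 1954 = 8473/4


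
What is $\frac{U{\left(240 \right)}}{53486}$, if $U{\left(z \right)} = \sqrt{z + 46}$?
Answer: $\frac{\sqrt{286}}{53486} \approx 0.00031619$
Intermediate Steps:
$U{\left(z \right)} = \sqrt{46 + z}$
$\frac{U{\left(240 \right)}}{53486} = \frac{\sqrt{46 + 240}}{53486} = \sqrt{286} \cdot \frac{1}{53486} = \frac{\sqrt{286}}{53486}$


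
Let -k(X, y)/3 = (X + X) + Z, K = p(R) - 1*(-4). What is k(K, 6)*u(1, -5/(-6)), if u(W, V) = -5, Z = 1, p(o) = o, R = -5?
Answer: -15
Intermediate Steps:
K = -1 (K = -5 - 1*(-4) = -5 + 4 = -1)
k(X, y) = -3 - 6*X (k(X, y) = -3*((X + X) + 1) = -3*(2*X + 1) = -3*(1 + 2*X) = -3 - 6*X)
k(K, 6)*u(1, -5/(-6)) = (-3 - 6*(-1))*(-5) = (-3 + 6)*(-5) = 3*(-5) = -15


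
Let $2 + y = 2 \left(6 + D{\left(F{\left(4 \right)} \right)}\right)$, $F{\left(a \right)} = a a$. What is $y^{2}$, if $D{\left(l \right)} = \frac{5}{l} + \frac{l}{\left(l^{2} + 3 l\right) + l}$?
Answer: $\frac{184041}{1600} \approx 115.03$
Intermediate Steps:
$F{\left(a \right)} = a^{2}$
$D{\left(l \right)} = \frac{5}{l} + \frac{l}{l^{2} + 4 l}$
$y = \frac{429}{40}$ ($y = -2 + 2 \left(6 + \frac{2 \left(10 + 3 \cdot 4^{2}\right)}{4^{2} \left(4 + 4^{2}\right)}\right) = -2 + 2 \left(6 + \frac{2 \left(10 + 3 \cdot 16\right)}{16 \left(4 + 16\right)}\right) = -2 + 2 \left(6 + 2 \cdot \frac{1}{16} \cdot \frac{1}{20} \left(10 + 48\right)\right) = -2 + 2 \left(6 + 2 \cdot \frac{1}{16} \cdot \frac{1}{20} \cdot 58\right) = -2 + 2 \left(6 + \frac{29}{80}\right) = -2 + 2 \cdot \frac{509}{80} = -2 + \frac{509}{40} = \frac{429}{40} \approx 10.725$)
$y^{2} = \left(\frac{429}{40}\right)^{2} = \frac{184041}{1600}$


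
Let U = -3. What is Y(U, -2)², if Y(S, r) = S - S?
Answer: 0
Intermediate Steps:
Y(S, r) = 0
Y(U, -2)² = 0² = 0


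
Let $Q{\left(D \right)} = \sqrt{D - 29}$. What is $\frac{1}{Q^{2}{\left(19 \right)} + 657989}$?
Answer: $\frac{1}{657979} \approx 1.5198 \cdot 10^{-6}$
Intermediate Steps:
$Q{\left(D \right)} = \sqrt{-29 + D}$
$\frac{1}{Q^{2}{\left(19 \right)} + 657989} = \frac{1}{\left(\sqrt{-29 + 19}\right)^{2} + 657989} = \frac{1}{\left(\sqrt{-10}\right)^{2} + 657989} = \frac{1}{\left(i \sqrt{10}\right)^{2} + 657989} = \frac{1}{-10 + 657989} = \frac{1}{657979}$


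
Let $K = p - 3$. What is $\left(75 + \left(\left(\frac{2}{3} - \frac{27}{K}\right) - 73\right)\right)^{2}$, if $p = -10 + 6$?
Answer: $\frac{18769}{441} \approx 42.56$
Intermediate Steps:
$p = -4$
$K = -7$ ($K = -4 - 3 = -7$)
$\left(75 + \left(\left(\frac{2}{3} - \frac{27}{K}\right) - 73\right)\right)^{2} = \left(75 + \left(\left(\frac{2}{3} - \frac{27}{-7}\right) - 73\right)\right)^{2} = \left(75 + \left(\left(2 \cdot \frac{1}{3} - - \frac{27}{7}\right) - 73\right)\right)^{2} = \left(75 + \left(\left(\frac{2}{3} + \frac{27}{7}\right) - 73\right)\right)^{2} = \left(75 + \left(\frac{95}{21} - 73\right)\right)^{2} = \left(75 - \frac{1438}{21}\right)^{2} = \left(\frac{137}{21}\right)^{2} = \frac{18769}{441}$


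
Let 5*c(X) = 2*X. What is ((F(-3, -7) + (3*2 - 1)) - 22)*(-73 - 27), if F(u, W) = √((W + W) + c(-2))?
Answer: 1700 - 20*I*√370 ≈ 1700.0 - 384.71*I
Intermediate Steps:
c(X) = 2*X/5 (c(X) = (2*X)/5 = 2*X/5)
F(u, W) = √(-⅘ + 2*W) (F(u, W) = √((W + W) + (⅖)*(-2)) = √(2*W - ⅘) = √(-⅘ + 2*W))
((F(-3, -7) + (3*2 - 1)) - 22)*(-73 - 27) = ((√(-20 + 50*(-7))/5 + (3*2 - 1)) - 22)*(-73 - 27) = ((√(-20 - 350)/5 + (6 - 1)) - 22)*(-100) = ((√(-370)/5 + 5) - 22)*(-100) = (((I*√370)/5 + 5) - 22)*(-100) = ((I*√370/5 + 5) - 22)*(-100) = ((5 + I*√370/5) - 22)*(-100) = (-17 + I*√370/5)*(-100) = 1700 - 20*I*√370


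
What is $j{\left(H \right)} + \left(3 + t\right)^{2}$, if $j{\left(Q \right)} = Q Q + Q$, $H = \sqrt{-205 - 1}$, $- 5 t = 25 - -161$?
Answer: $\frac{24091}{25} + i \sqrt{206} \approx 963.64 + 14.353 i$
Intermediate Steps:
$t = - \frac{186}{5}$ ($t = - \frac{25 - -161}{5} = - \frac{25 + 161}{5} = \left(- \frac{1}{5}\right) 186 = - \frac{186}{5} \approx -37.2$)
$H = i \sqrt{206}$ ($H = \sqrt{-206} = i \sqrt{206} \approx 14.353 i$)
$j{\left(Q \right)} = Q + Q^{2}$ ($j{\left(Q \right)} = Q^{2} + Q = Q + Q^{2}$)
$j{\left(H \right)} + \left(3 + t\right)^{2} = i \sqrt{206} \left(1 + i \sqrt{206}\right) + \left(3 - \frac{186}{5}\right)^{2} = i \sqrt{206} \left(1 + i \sqrt{206}\right) + \left(- \frac{171}{5}\right)^{2} = i \sqrt{206} \left(1 + i \sqrt{206}\right) + \frac{29241}{25} = \frac{29241}{25} + i \sqrt{206} \left(1 + i \sqrt{206}\right)$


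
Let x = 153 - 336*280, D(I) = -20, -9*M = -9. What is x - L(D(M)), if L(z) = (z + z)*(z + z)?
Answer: -95527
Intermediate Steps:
M = 1 (M = -⅑*(-9) = 1)
L(z) = 4*z² (L(z) = (2*z)*(2*z) = 4*z²)
x = -93927 (x = 153 - 94080 = -93927)
x - L(D(M)) = -93927 - 4*(-20)² = -93927 - 4*400 = -93927 - 1*1600 = -93927 - 1600 = -95527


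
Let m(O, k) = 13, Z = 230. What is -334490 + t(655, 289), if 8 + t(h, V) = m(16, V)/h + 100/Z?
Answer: -5039205521/15065 ≈ -3.3450e+5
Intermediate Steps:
t(h, V) = -174/23 + 13/h (t(h, V) = -8 + (13/h + 100/230) = -8 + (13/h + 100*(1/230)) = -8 + (13/h + 10/23) = -8 + (10/23 + 13/h) = -174/23 + 13/h)
-334490 + t(655, 289) = -334490 + (-174/23 + 13/655) = -334490 - 113671/15065 = -5039205521/15065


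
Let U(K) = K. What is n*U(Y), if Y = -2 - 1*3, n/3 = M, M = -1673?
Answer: 25095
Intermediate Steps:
n = -5019 (n = 3*(-1673) = -5019)
Y = -5 (Y = -2 - 3 = -5)
n*U(Y) = -5019*(-5) = 25095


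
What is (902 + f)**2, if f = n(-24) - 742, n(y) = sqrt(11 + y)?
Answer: (160 + I*sqrt(13))**2 ≈ 25587.0 + 1153.8*I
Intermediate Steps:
f = -742 + I*sqrt(13) (f = sqrt(11 - 24) - 742 = sqrt(-13) - 742 = I*sqrt(13) - 742 = -742 + I*sqrt(13) ≈ -742.0 + 3.6056*I)
(902 + f)**2 = (902 + (-742 + I*sqrt(13)))**2 = (160 + I*sqrt(13))**2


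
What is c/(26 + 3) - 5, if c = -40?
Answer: -185/29 ≈ -6.3793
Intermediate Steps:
c/(26 + 3) - 5 = -40/(26 + 3) - 5 = -40/29 - 5 = -185/29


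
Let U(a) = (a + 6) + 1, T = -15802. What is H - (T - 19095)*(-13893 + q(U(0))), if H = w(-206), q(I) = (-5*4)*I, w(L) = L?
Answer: -489709807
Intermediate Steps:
U(a) = 7 + a (U(a) = (6 + a) + 1 = 7 + a)
q(I) = -20*I
H = -206
H - (T - 19095)*(-13893 + q(U(0))) = -206 - (-15802 - 19095)*(-13893 - 20*(7 + 0)) = -206 - (-34897)*(-13893 - 20*7) = -206 - (-34897)*(-13893 - 140) = -206 - (-34897)*(-14033) = -206 - 1*489709601 = -206 - 489709601 = -489709807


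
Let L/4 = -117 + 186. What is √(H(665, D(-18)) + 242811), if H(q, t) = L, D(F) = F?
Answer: √243087 ≈ 493.04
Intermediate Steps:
L = 276 (L = 4*(-117 + 186) = 4*69 = 276)
H(q, t) = 276
√(H(665, D(-18)) + 242811) = √(276 + 242811) = √243087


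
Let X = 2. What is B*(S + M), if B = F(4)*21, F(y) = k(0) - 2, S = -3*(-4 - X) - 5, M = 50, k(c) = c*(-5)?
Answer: -2646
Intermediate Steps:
k(c) = -5*c
S = 13 (S = -3*(-4 - 1*2) - 5 = -3*(-4 - 2) - 5 = -3*(-6) - 5 = 18 - 5 = 13)
F(y) = -2 (F(y) = -5*0 - 2 = 0 - 2 = -2)
B = -42 (B = -2*21 = -42)
B*(S + M) = -42*(13 + 50) = -42*63 = -2646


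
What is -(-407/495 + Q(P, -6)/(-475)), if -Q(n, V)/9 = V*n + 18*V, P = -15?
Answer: 4973/4275 ≈ 1.1633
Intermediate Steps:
Q(n, V) = -162*V - 9*V*n (Q(n, V) = -9*(V*n + 18*V) = -9*(18*V + V*n) = -162*V - 9*V*n)
-(-407/495 + Q(P, -6)/(-475)) = -(-407/495 - 9*(-6)*(18 - 15)/(-475)) = -(-407*1/495 - 9*(-6)*3*(-1/475)) = -(-37/45 + 162*(-1/475)) = -(-37/45 - 162/475) = -1*(-4973/4275) = 4973/4275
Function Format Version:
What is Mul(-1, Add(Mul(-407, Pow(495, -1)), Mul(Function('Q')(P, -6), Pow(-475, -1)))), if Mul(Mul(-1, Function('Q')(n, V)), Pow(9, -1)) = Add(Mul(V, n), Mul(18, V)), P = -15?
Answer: Rational(4973, 4275) ≈ 1.1633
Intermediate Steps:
Function('Q')(n, V) = Add(Mul(-162, V), Mul(-9, V, n)) (Function('Q')(n, V) = Mul(-9, Add(Mul(V, n), Mul(18, V))) = Mul(-9, Add(Mul(18, V), Mul(V, n))) = Add(Mul(-162, V), Mul(-9, V, n)))
Mul(-1, Add(Mul(-407, Pow(495, -1)), Mul(Function('Q')(P, -6), Pow(-475, -1)))) = Mul(-1, Add(Mul(-407, Pow(495, -1)), Mul(Mul(-9, -6, Add(18, -15)), Pow(-475, -1)))) = Mul(-1, Add(Mul(-407, Rational(1, 495)), Mul(Mul(-9, -6, 3), Rational(-1, 475)))) = Mul(-1, Add(Rational(-37, 45), Mul(162, Rational(-1, 475)))) = Mul(-1, Add(Rational(-37, 45), Rational(-162, 475))) = Mul(-1, Rational(-4973, 4275)) = Rational(4973, 4275)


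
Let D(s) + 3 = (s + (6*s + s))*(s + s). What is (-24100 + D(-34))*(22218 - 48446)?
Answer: 147060396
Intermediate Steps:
D(s) = -3 + 16*s² (D(s) = -3 + (s + (6*s + s))*(s + s) = -3 + (s + 7*s)*(2*s) = -3 + (8*s)*(2*s) = -3 + 16*s²)
(-24100 + D(-34))*(22218 - 48446) = (-24100 + (-3 + 16*(-34)²))*(22218 - 48446) = (-24100 + (-3 + 16*1156))*(-26228) = (-24100 + (-3 + 18496))*(-26228) = (-24100 + 18493)*(-26228) = -5607*(-26228) = 147060396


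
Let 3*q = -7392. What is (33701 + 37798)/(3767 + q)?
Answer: 71499/1303 ≈ 54.873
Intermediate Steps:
q = -2464 (q = (⅓)*(-7392) = -2464)
(33701 + 37798)/(3767 + q) = (33701 + 37798)/(3767 - 2464) = 71499/1303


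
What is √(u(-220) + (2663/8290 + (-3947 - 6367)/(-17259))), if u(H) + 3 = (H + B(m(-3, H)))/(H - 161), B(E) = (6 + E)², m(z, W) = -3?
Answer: I*√504301088660372998170/18170792970 ≈ 1.2359*I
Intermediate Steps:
u(H) = -3 + (9 + H)/(-161 + H) (u(H) = -3 + (H + (6 - 3)²)/(H - 161) = -3 + (H + 3²)/(-161 + H) = -3 + (H + 9)/(-161 + H) = -3 + (9 + H)/(-161 + H))
√(u(-220) + (2663/8290 + (-3947 - 6367)/(-17259))) = √(2*(246 - 1*(-220))/(-161 - 220) + (2663/8290 + (-3947 - 6367)/(-17259))) = √(2*(246 + 220)/(-381) + (2663*(1/8290) - 10314*(-1/17259))) = √(2*(-1/381)*466 + (2663/8290 + 3438/5753)) = √(-932/381 + 43821259/47692370) = √(-27753389161/18170792970) = I*√504301088660372998170/18170792970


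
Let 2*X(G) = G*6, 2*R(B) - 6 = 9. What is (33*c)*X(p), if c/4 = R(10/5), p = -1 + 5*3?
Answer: 41580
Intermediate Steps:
R(B) = 15/2 (R(B) = 3 + (½)*9 = 3 + 9/2 = 15/2)
p = 14 (p = -1 + 15 = 14)
c = 30 (c = 4*(15/2) = 30)
X(G) = 3*G (X(G) = (G*6)/2 = (6*G)/2 = 3*G)
(33*c)*X(p) = (33*30)*(3*14) = 990*42 = 41580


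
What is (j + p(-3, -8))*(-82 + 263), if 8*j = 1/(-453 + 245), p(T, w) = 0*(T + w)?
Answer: -181/1664 ≈ -0.10877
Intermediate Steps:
p(T, w) = 0
j = -1/1664 (j = 1/(8*(-453 + 245)) = (⅛)/(-208) = (⅛)*(-1/208) = -1/1664 ≈ -0.00060096)
(j + p(-3, -8))*(-82 + 263) = (-1/1664 + 0)*(-82 + 263) = -1/1664*181 = -181/1664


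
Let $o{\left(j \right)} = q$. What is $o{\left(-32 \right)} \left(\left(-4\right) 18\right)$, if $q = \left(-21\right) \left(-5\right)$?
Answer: $-7560$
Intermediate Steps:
$q = 105$
$o{\left(j \right)} = 105$
$o{\left(-32 \right)} \left(\left(-4\right) 18\right) = 105 \left(\left(-4\right) 18\right) = 105 \left(-72\right) = -7560$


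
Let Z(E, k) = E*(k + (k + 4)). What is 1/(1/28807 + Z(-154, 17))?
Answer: -28807/168578563 ≈ -0.00017088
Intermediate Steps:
Z(E, k) = E*(4 + 2*k) (Z(E, k) = E*(k + (4 + k)) = E*(4 + 2*k))
1/(1/28807 + Z(-154, 17)) = 1/(1/28807 + 2*(-154)*(2 + 17)) = 1/(1/28807 + 2*(-154)*19) = 1/(1/28807 - 5852) = 1/(-168578563/28807) = -28807/168578563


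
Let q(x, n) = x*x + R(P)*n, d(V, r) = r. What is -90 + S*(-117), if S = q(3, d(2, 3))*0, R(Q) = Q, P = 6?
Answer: -90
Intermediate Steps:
q(x, n) = x² + 6*n (q(x, n) = x*x + 6*n = x² + 6*n)
S = 0 (S = (3² + 6*3)*0 = (9 + 18)*0 = 27*0 = 0)
-90 + S*(-117) = -90 + 0*(-117) = -90 + 0 = -90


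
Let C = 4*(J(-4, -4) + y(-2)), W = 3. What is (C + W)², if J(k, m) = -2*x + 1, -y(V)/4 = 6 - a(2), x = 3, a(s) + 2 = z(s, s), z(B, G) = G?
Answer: 12769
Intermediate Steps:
a(s) = -2 + s
y(V) = -24 (y(V) = -4*(6 - (-2 + 2)) = -4*(6 - 1*0) = -4*(6 + 0) = -4*6 = -24)
J(k, m) = -5 (J(k, m) = -2*3 + 1 = -6 + 1 = -5)
C = -116 (C = 4*(-5 - 24) = 4*(-29) = -116)
(C + W)² = (-116 + 3)² = (-113)² = 12769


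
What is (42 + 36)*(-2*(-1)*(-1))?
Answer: -156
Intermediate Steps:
(42 + 36)*(-2*(-1)*(-1)) = 78*(2*(-1)) = 78*(-2) = -156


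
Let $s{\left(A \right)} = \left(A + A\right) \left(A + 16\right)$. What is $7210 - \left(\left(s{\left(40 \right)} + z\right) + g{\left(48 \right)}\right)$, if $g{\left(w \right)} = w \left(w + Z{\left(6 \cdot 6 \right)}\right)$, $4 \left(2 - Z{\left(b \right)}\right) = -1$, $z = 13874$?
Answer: $-13556$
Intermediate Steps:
$Z{\left(b \right)} = \frac{9}{4}$ ($Z{\left(b \right)} = 2 - - \frac{1}{4} = 2 + \frac{1}{4} = \frac{9}{4}$)
$g{\left(w \right)} = w \left(\frac{9}{4} + w\right)$ ($g{\left(w \right)} = w \left(w + \frac{9}{4}\right) = w \left(\frac{9}{4} + w\right)$)
$s{\left(A \right)} = 2 A \left(16 + A\right)$
$7210 - \left(\left(s{\left(40 \right)} + z\right) + g{\left(48 \right)}\right) = 7210 - \left(\left(2 \cdot 40 \left(16 + 40\right) + 13874\right) + \frac{1}{4} \cdot 48 \left(9 + 4 \cdot 48\right)\right) = 7210 - \left(\left(2 \cdot 40 \cdot 56 + 13874\right) + \frac{1}{4} \cdot 48 \left(9 + 192\right)\right) = 7210 - \left(\left(4480 + 13874\right) + \frac{1}{4} \cdot 48 \cdot 201\right) = 7210 - \left(18354 + 2412\right) = 7210 - 20766 = -13556$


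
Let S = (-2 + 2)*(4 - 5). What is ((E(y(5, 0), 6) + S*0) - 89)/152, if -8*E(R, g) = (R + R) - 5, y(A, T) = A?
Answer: -717/1216 ≈ -0.58964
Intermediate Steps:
S = 0 (S = 0*(-1) = 0)
E(R, g) = 5/8 - R/4 (E(R, g) = -((R + R) - 5)/8 = -(2*R - 5)/8 = -(-5 + 2*R)/8 = 5/8 - R/4)
((E(y(5, 0), 6) + S*0) - 89)/152 = (((5/8 - ¼*5) + 0*0) - 89)/152 = (((5/8 - 5/4) + 0) - 89)/152 = ((-5/8 + 0) - 89)/152 = (-5/8 - 89)/152 = (1/152)*(-717/8) = -717/1216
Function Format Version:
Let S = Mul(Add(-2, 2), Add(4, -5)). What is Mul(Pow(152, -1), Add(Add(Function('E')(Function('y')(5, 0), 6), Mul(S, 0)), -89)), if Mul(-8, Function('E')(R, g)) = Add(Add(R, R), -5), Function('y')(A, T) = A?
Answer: Rational(-717, 1216) ≈ -0.58964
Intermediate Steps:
S = 0 (S = Mul(0, -1) = 0)
Function('E')(R, g) = Add(Rational(5, 8), Mul(Rational(-1, 4), R)) (Function('E')(R, g) = Mul(Rational(-1, 8), Add(Add(R, R), -5)) = Mul(Rational(-1, 8), Add(Mul(2, R), -5)) = Mul(Rational(-1, 8), Add(-5, Mul(2, R))) = Add(Rational(5, 8), Mul(Rational(-1, 4), R)))
Mul(Pow(152, -1), Add(Add(Function('E')(Function('y')(5, 0), 6), Mul(S, 0)), -89)) = Mul(Pow(152, -1), Add(Add(Add(Rational(5, 8), Mul(Rational(-1, 4), 5)), Mul(0, 0)), -89)) = Mul(Rational(1, 152), Add(Add(Add(Rational(5, 8), Rational(-5, 4)), 0), -89)) = Mul(Rational(1, 152), Add(Add(Rational(-5, 8), 0), -89)) = Mul(Rational(1, 152), Add(Rational(-5, 8), -89)) = Mul(Rational(1, 152), Rational(-717, 8)) = Rational(-717, 1216)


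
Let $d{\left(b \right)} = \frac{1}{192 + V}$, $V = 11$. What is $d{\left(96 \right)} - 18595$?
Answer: $- \frac{3774784}{203} \approx -18595.0$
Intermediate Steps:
$d{\left(b \right)} = \frac{1}{203}$ ($d{\left(b \right)} = \frac{1}{192 + 11} = \frac{1}{203}$)
$d{\left(96 \right)} - 18595 = \frac{1}{203} - 18595 = - \frac{3774784}{203}$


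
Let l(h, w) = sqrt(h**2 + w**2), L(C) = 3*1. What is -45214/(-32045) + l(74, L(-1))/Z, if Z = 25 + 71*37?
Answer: 3478/2465 + sqrt(5485)/2652 ≈ 1.4389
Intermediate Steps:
Z = 2652 (Z = 25 + 2627 = 2652)
L(C) = 3
-45214/(-32045) + l(74, L(-1))/Z = -45214/(-32045) + sqrt(74**2 + 3**2)/2652 = -45214*(-1/32045) + sqrt(5476 + 9)*(1/2652) = 3478/2465 + sqrt(5485)*(1/2652) = 3478/2465 + sqrt(5485)/2652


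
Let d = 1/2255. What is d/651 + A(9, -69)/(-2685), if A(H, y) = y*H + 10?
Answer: 59796916/262772895 ≈ 0.22756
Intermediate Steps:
d = 1/2255 ≈ 0.00044346
A(H, y) = 10 + H*y (A(H, y) = H*y + 10 = 10 + H*y)
d/651 + A(9, -69)/(-2685) = (1/2255)/651 + (10 + 9*(-69))/(-2685) = (1/2255)*(1/651) + (10 - 621)*(-1/2685) = 1/1468005 - 611*(-1/2685) = 1/1468005 + 611/2685 = 59796916/262772895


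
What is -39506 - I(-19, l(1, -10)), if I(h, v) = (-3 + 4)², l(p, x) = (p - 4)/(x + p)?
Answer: -39507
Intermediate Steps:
l(p, x) = (-4 + p)/(p + x)
I(h, v) = 1 (I(h, v) = 1² = 1)
-39506 - I(-19, l(1, -10)) = -39506 - 1*1 = -39506 - 1 = -39507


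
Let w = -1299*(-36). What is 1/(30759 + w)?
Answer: 1/77523 ≈ 1.2899e-5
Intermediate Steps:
w = 46764
1/(30759 + w) = 1/(30759 + 46764) = 1/77523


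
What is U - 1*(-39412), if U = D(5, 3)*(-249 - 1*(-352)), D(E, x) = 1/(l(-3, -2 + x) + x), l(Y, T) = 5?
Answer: 315399/8 ≈ 39425.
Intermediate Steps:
D(E, x) = 1/(5 + x)
U = 103/8 (U = (-249 - 1*(-352))/(5 + 3) = (-249 + 352)/8 = (⅛)*103 = 103/8 ≈ 12.875)
U - 1*(-39412) = 103/8 - 1*(-39412) = 103/8 + 39412 = 315399/8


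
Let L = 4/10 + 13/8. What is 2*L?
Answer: 81/20 ≈ 4.0500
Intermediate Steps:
L = 81/40 (L = 4*(1/10) + 13*(1/8) = 2/5 + 13/8 = 81/40 ≈ 2.0250)
2*L = 2*(81/40) = 81/20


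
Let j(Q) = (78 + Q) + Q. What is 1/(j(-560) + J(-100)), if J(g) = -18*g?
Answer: 1/758 ≈ 0.0013193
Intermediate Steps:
j(Q) = 78 + 2*Q
1/(j(-560) + J(-100)) = 1/((78 + 2*(-560)) - 18*(-100)) = 1/((78 - 1120) + 1800) = 1/(-1042 + 1800) = 1/758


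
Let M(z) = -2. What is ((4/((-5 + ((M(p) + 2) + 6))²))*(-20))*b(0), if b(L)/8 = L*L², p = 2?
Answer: 0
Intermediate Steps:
b(L) = 8*L³ (b(L) = 8*(L*L²) = 8*L³)
((4/((-5 + ((M(p) + 2) + 6))²))*(-20))*b(0) = ((4/((-5 + ((-2 + 2) + 6))²))*(-20))*(8*0³) = ((4/((-5 + (0 + 6))²))*(-20))*(8*0) = ((4/((-5 + 6)²))*(-20))*0 = ((4/(1²))*(-20))*0 = ((4/1)*(-20))*0 = ((4*1)*(-20))*0 = (4*(-20))*0 = -80*0 = 0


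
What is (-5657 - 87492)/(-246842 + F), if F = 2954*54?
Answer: 93149/87326 ≈ 1.0667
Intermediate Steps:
F = 159516
(-5657 - 87492)/(-246842 + F) = (-5657 - 87492)/(-246842 + 159516) = -93149/(-87326) = -93149*(-1/87326) = 93149/87326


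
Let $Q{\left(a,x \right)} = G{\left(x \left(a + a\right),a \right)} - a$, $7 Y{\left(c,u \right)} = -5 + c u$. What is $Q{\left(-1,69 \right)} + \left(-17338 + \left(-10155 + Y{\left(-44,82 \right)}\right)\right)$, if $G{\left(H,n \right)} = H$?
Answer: $- \frac{197023}{7} \approx -28146.0$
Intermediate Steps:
$Y{\left(c,u \right)} = - \frac{5}{7} + \frac{c u}{7}$ ($Y{\left(c,u \right)} = \frac{-5 + c u}{7} = - \frac{5}{7} + \frac{c u}{7}$)
$Q{\left(a,x \right)} = - a + 2 a x$ ($Q{\left(a,x \right)} = x \left(a + a\right) - a = x 2 a - a = 2 a x - a = - a + 2 a x$)
$Q{\left(-1,69 \right)} + \left(-17338 + \left(-10155 + Y{\left(-44,82 \right)}\right)\right) = - (-1 + 2 \cdot 69) - \frac{196064}{7} = - (-1 + 138) - \frac{196064}{7} = \left(-1\right) 137 - \frac{196064}{7} = -137 - \frac{196064}{7} = - \frac{197023}{7}$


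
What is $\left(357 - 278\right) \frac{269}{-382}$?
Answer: $- \frac{21251}{382} \approx -55.631$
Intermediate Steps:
$\left(357 - 278\right) \frac{269}{-382} = 79 \cdot 269 \left(- \frac{1}{382}\right) = 79 \left(- \frac{269}{382}\right) = - \frac{21251}{382}$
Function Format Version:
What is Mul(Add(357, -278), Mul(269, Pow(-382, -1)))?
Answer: Rational(-21251, 382) ≈ -55.631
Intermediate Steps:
Mul(Add(357, -278), Mul(269, Pow(-382, -1))) = Mul(79, Mul(269, Rational(-1, 382))) = Mul(79, Rational(-269, 382)) = Rational(-21251, 382)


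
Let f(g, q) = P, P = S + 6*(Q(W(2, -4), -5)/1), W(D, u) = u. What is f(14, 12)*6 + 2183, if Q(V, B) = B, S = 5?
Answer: 2033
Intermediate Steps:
P = -25 (P = 5 + 6*(-5/1) = 5 + 6*(-5*1) = 5 + 6*(-5) = 5 - 30 = -25)
f(g, q) = -25
f(14, 12)*6 + 2183 = -25*6 + 2183 = -150 + 2183 = 2033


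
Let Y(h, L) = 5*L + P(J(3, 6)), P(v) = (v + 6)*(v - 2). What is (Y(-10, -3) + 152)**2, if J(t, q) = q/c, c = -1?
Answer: 18769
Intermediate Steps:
J(t, q) = -q (J(t, q) = q/(-1) = q*(-1) = -q)
P(v) = (-2 + v)*(6 + v) (P(v) = (6 + v)*(-2 + v) = (-2 + v)*(6 + v))
Y(h, L) = 5*L (Y(h, L) = 5*L + (-12 + (-1*6)**2 + 4*(-1*6)) = 5*L + (-12 + (-6)**2 + 4*(-6)) = 5*L + (-12 + 36 - 24) = 5*L + 0 = 5*L)
(Y(-10, -3) + 152)**2 = (5*(-3) + 152)**2 = (-15 + 152)**2 = 137**2 = 18769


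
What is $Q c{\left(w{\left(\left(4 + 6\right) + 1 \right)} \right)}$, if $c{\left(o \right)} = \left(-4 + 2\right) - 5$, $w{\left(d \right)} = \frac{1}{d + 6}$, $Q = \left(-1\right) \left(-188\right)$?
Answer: $-1316$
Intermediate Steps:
$Q = 188$
$w{\left(d \right)} = \frac{1}{6 + d}$
$c{\left(o \right)} = -7$ ($c{\left(o \right)} = -2 - 5 = -7$)
$Q c{\left(w{\left(\left(4 + 6\right) + 1 \right)} \right)} = 188 \left(-7\right) = -1316$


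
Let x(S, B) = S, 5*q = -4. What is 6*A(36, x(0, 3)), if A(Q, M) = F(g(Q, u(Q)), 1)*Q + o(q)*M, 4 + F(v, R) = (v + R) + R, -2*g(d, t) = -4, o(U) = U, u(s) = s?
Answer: 0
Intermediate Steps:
q = -⅘ (q = (⅕)*(-4) = -⅘ ≈ -0.80000)
g(d, t) = 2 (g(d, t) = -½*(-4) = 2)
F(v, R) = -4 + v + 2*R (F(v, R) = -4 + ((v + R) + R) = -4 + ((R + v) + R) = -4 + (v + 2*R) = -4 + v + 2*R)
A(Q, M) = -4*M/5 (A(Q, M) = (-4 + 2 + 2*1)*Q - 4*M/5 = (-4 + 2 + 2)*Q - 4*M/5 = 0*Q - 4*M/5 = 0 - 4*M/5 = -4*M/5)
6*A(36, x(0, 3)) = 6*(-⅘*0) = 6*0 = 0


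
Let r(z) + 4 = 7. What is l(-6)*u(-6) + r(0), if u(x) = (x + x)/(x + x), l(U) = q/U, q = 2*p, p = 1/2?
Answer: 17/6 ≈ 2.8333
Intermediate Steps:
p = 1/2 ≈ 0.50000
r(z) = 3 (r(z) = -4 + 7 = 3)
q = 1 (q = 2*(1/2) = 1)
l(U) = 1/U
u(x) = 1 (u(x) = (2*x)/((2*x)) = (2*x)*(1/(2*x)) = 1)
l(-6)*u(-6) + r(0) = 1/(-6) + 3 = -1/6*1 + 3 = -1/6 + 3 = 17/6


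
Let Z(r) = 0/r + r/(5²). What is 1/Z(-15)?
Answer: -5/3 ≈ -1.6667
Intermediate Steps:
Z(r) = r/25 (Z(r) = 0 + r/25 = r/25)
1/Z(-15) = 1/((1/25)*(-15)) = 1/(-⅗) = -5/3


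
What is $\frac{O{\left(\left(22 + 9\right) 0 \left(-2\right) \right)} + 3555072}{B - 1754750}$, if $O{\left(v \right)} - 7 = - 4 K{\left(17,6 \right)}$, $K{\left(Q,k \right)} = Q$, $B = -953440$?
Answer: $- \frac{3555011}{2708190} \approx -1.3127$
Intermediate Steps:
$O{\left(v \right)} = -61$ ($O{\left(v \right)} = 7 - 68 = -61$)
$\frac{O{\left(\left(22 + 9\right) 0 \left(-2\right) \right)} + 3555072}{B - 1754750} = \frac{-61 + 3555072}{-953440 - 1754750} = \frac{3555011}{-2708190} = 3555011 \left(- \frac{1}{2708190}\right) = - \frac{3555011}{2708190}$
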